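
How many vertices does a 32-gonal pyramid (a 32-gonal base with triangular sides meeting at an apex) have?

33

A pyramid on an n-gon base has one n-gon and n triangles: V = 32 + 1 = 33, E = 2·32 = 64, F = 32 + 1 = 33.
Check: V − E + F = 33 − 64 + 33 = 2.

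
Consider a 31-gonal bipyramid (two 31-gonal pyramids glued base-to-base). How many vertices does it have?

33

A bipyramid over an n-gon has 2n triangular faces and n + 2 vertices: V = 31 + 2 = 33, E = 3·31 = 93, F = 2·31 = 62.
Check: V − E + F = 33 − 93 + 62 = 2.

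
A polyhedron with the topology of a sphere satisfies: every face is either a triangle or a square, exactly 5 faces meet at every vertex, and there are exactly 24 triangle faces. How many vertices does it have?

Let x be the number of squares; then F = 24 + x.
Edge–face incidences: 2E = 3·24 + 4·x = 72 + 4x.
Every vertex has degree 5, so 5V = 2E.
Euler: V − E + F = 2 ⇒ (2E)/5 − E + (24 + x) = 2.
Multiply by 10: 2·(2E) − 5·(2E) + 10·(24 + x) = 20, i.e. 240 + 10x − 3·(72 + 4x) = 20.
Collecting terms: −2x + 24 = 20, so −2x = −4, so x = 2.
Then 2E = 72 + 4·2 = 80, so E = 40, V = 2E/5 = 16, F = 24 + 2 = 26.

16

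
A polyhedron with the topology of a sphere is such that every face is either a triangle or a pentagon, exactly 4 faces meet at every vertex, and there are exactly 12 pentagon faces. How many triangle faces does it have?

20

Let x be the number of triangles; then F = 12 + x.
Edge–face incidences: 2E = 5·12 + 3·x = 60 + 3x.
Every vertex has degree 4, so 4V = 2E.
Euler: V − E + F = 2 ⇒ (2E)/4 − E + (12 + x) = 2.
Multiply by 8: 2·(2E) − 4·(2E) + 8·(12 + x) = 16, i.e. 96 + 8x − 2·(60 + 3x) = 16.
Collecting terms: 2x − 24 = 16, so 2x = 40, so x = 20.
Then 2E = 60 + 3·20 = 120, so E = 60, V = 2E/4 = 30, F = 12 + 20 = 32.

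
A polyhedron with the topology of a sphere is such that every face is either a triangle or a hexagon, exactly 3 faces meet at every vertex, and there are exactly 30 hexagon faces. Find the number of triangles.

4

Let x be the number of triangles; then F = 30 + x.
Edge–face incidences: 2E = 6·30 + 3·x = 180 + 3x.
Every vertex has degree 3, so 3V = 2E.
Euler: V − E + F = 2 ⇒ (2E)/3 − E + (30 + x) = 2.
Multiply by 6: 2·(2E) − 3·(2E) + 6·(30 + x) = 12, i.e. 180 + 6x − (180 + 3x) = 12.
Collecting terms: 3x = 12, so x = 4.
Then 2E = 180 + 3·4 = 192, so E = 96, V = 2E/3 = 64, F = 30 + 4 = 34.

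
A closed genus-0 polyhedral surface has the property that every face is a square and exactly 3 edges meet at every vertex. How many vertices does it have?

8

Each face has 4 edges and each edge borders two faces, so 2E = 4F.
Each vertex has degree 3, so 3V = 2E and hence V = 4F/3.
Euler: V − E + F = 2 ⇒ (4F/3) − (4F/2) + F = 2.
Multiply by 6: (8 − 12 + 6)F = 12, i.e. 2F = 12.
So F = 6, E = 4·6/2 = 12, V = 4·6/3 = 8.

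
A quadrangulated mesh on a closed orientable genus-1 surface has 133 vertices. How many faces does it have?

χ = 2 − 2·1 = 0, and every face is a square so 4F = 2E.
V − E + F = 0 with E = 4F/2 gives 133 − (4/2 − 1)·F = 0, so F = 133 and E = 266.

133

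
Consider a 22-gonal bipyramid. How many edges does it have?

66

A bipyramid over an n-gon has 2n triangular faces and n + 2 vertices: V = 22 + 2 = 24, E = 3·22 = 66, F = 2·22 = 44.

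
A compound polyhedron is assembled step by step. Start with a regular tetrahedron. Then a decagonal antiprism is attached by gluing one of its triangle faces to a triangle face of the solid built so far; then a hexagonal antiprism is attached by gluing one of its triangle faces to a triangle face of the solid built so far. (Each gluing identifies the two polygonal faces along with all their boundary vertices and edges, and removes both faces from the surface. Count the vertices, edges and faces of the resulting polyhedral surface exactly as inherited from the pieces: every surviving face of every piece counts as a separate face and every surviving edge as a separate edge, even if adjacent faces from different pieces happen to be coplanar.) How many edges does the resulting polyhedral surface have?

A regular tetrahedron: V=4, E=6, F=4.
Attach a decagonal antiprism (V=20, E=40, F=22) along a 3-gon: merge 3 vertices and 3 edges, delete both glued faces → V=21, E=43, F=24.
Attach a hexagonal antiprism (V=12, E=24, F=14) along a 3-gon: merge 3 vertices and 3 edges, delete both glued faces → V=30, E=64, F=36.
Check: V − E + F = 30 − 64 + 36 = 2.

64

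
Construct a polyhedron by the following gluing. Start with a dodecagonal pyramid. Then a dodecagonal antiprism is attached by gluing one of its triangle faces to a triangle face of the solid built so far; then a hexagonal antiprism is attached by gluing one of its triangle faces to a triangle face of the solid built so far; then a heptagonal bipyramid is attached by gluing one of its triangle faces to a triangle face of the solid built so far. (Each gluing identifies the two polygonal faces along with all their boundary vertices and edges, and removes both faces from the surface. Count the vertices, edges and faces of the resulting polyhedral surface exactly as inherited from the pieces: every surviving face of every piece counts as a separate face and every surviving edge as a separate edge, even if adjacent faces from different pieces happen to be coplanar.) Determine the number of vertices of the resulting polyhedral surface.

A dodecagonal pyramid: V=13, E=24, F=13.
Attach a dodecagonal antiprism (V=24, E=48, F=26) along a 3-gon: merge 3 vertices and 3 edges, delete both glued faces → V=34, E=69, F=37.
Attach a hexagonal antiprism (V=12, E=24, F=14) along a 3-gon: merge 3 vertices and 3 edges, delete both glued faces → V=43, E=90, F=49.
Attach a heptagonal bipyramid (V=9, E=21, F=14) along a 3-gon: merge 3 vertices and 3 edges, delete both glued faces → V=49, E=108, F=61.
Check: V − E + F = 49 − 108 + 61 = 2.

49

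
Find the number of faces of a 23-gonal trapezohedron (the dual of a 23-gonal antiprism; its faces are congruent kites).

46

The n-trapezohedron (dual of the n-antiprism) has V = 2·23 + 2 = 48, E = 4·23 = 92, F = 2·23 = 46.
Check: V − E + F = 48 − 92 + 46 = 2.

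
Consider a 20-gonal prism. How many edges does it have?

60

A prism on an n-gon has two n-gon bases and n rectangular sides: V = 2·20 = 40, E = 3·20 = 60, F = 20 + 2 = 22.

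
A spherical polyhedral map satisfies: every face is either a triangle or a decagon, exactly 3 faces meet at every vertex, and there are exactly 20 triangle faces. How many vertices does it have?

Let x be the number of decagons; then F = 20 + x.
Edge–face incidences: 2E = 3·20 + 10·x = 60 + 10x.
Every vertex has degree 3, so 3V = 2E.
Euler: V − E + F = 2 ⇒ (2E)/3 − E + (20 + x) = 2.
Multiply by 6: 2·(2E) − 3·(2E) + 6·(20 + x) = 12, i.e. 120 + 6x − (60 + 10x) = 12.
Collecting terms: −4x + 60 = 12, so −4x = −48, so x = 12.
Then 2E = 60 + 10·12 = 180, so E = 90, V = 2E/3 = 60, F = 20 + 12 = 32.

60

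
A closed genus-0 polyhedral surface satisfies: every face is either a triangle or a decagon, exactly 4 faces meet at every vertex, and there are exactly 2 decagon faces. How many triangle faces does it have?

20

Let x be the number of triangles; then F = 2 + x.
Edge–face incidences: 2E = 10·2 + 3·x = 20 + 3x.
Every vertex has degree 4, so 4V = 2E.
Euler: V − E + F = 2 ⇒ (2E)/4 − E + (2 + x) = 2.
Multiply by 8: 2·(2E) − 4·(2E) + 8·(2 + x) = 16, i.e. 16 + 8x − 2·(20 + 3x) = 16.
Collecting terms: 2x − 24 = 16, so 2x = 40, so x = 20.
Then 2E = 20 + 3·20 = 80, so E = 40, V = 2E/4 = 20, F = 2 + 20 = 22.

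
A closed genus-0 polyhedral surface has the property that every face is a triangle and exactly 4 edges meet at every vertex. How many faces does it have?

Each face has 3 edges and each edge borders two faces, so 2E = 3F.
Each vertex has degree 4, so 4V = 2E and hence V = 3F/4.
Euler: V − E + F = 2 ⇒ (3F/4) − (3F/2) + F = 2.
Multiply by 8: (6 − 12 + 8)F = 16, i.e. 2F = 16.
So F = 8, E = 3·8/2 = 12, V = 3·8/4 = 6.

8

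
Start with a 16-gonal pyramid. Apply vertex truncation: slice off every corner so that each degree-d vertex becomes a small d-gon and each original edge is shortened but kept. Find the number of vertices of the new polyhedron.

The base solid has V = 17, E = 32, F = 17.
Truncation replaces each original edge-end by a new vertex, so V′ = 2E = 64.
Each original edge survives, and each old vertex of degree d contributes d new edges; summing degrees gives Σd = 2E, so E′ = E + 2E = 3E = 96.
Each original face survives and each original vertex becomes one new face: F′ = F + V = 34.

64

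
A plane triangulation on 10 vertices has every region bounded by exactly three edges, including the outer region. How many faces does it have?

In a plane triangulation 3F = 2E and V − E + F = 2, so F = 2V − 4 = 2·10 − 4 = 16.

16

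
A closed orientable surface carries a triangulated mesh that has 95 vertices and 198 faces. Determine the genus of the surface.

3

Every face is a triangle, so 2E = 3·198 = 594, giving E = 297.
χ = V − E + F = 95 − 297 + 198 = -4.
For a closed orientable surface χ = 2 − 2g, so g = (2 − (-4))/2 = 3.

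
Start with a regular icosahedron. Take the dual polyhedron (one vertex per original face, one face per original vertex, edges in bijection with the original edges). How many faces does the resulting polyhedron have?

12

The base solid has V = 12, E = 30, F = 20.
The dual swaps V and F and preserves E: V′ = F = 20, E′ = E = 30, F′ = V = 12.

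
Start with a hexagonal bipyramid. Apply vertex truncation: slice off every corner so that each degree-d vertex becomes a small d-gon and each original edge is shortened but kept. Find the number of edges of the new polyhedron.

54

The base solid has V = 8, E = 18, F = 12.
Truncation replaces each original edge-end by a new vertex, so V′ = 2E = 36.
Each original edge survives, and each old vertex of degree d contributes d new edges; summing degrees gives Σd = 2E, so E′ = E + 2E = 3E = 54.
Each original face survives and each original vertex becomes one new face: F′ = F + V = 20.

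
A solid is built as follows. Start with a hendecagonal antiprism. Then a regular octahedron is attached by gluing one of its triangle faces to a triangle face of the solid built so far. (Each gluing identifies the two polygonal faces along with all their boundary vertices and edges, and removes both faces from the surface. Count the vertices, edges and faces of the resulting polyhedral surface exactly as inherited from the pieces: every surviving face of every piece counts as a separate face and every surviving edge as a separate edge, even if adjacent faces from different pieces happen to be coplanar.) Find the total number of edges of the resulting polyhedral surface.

53

A hendecagonal antiprism: V=22, E=44, F=24.
Attach a regular octahedron (V=6, E=12, F=8) along a 3-gon: merge 3 vertices and 3 edges, delete both glued faces → V=25, E=53, F=30.
Check: V − E + F = 25 − 53 + 30 = 2.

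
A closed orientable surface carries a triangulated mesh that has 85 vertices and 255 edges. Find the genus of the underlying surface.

Every face is a triangle and each edge borders two faces, so 3F = 2·255, giving F = 170.
χ = V − E + F = 85 − 255 + 170 = 0.
For a closed orientable surface χ = 2 − 2g, so g = (2 − (0))/2 = 1.

1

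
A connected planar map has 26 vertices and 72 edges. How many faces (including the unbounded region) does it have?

48

Euler's formula for a connected plane graph: V − E + F = 2, so F = 2 − 26 + 72 = 48.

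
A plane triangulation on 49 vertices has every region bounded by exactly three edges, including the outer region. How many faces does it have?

In a plane triangulation 3F = 2E and V − E + F = 2, so F = 2V − 4 = 2·49 − 4 = 94.

94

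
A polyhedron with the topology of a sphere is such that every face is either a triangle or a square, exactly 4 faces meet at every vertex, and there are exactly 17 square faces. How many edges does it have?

46

Let x be the number of triangles; then F = 17 + x.
Edge–face incidences: 2E = 4·17 + 3·x = 68 + 3x.
Every vertex has degree 4, so 4V = 2E.
Euler: V − E + F = 2 ⇒ (2E)/4 − E + (17 + x) = 2.
Multiply by 8: 2·(2E) − 4·(2E) + 8·(17 + x) = 16, i.e. 136 + 8x − 2·(68 + 3x) = 16.
Collecting terms: 2x = 16, so x = 8.
Then 2E = 68 + 3·8 = 92, so E = 46, V = 2E/4 = 23, F = 17 + 8 = 25.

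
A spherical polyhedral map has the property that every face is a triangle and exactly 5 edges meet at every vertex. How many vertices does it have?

12

Each face has 3 edges and each edge borders two faces, so 2E = 3F.
Each vertex has degree 5, so 5V = 2E and hence V = 3F/5.
Euler: V − E + F = 2 ⇒ (3F/5) − (3F/2) + F = 2.
Multiply by 10: (6 − 15 + 10)F = 20, i.e. 1F = 20.
So F = 20, E = 3·20/2 = 30, V = 3·20/5 = 12.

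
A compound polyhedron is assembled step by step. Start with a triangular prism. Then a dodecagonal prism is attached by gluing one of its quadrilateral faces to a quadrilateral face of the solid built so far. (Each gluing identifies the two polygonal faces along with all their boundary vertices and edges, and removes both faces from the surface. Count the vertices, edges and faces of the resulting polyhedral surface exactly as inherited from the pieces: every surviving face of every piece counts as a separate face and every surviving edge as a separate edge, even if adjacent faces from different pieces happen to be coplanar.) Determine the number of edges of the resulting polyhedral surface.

41

A triangular prism: V=6, E=9, F=5.
Attach a dodecagonal prism (V=24, E=36, F=14) along a 4-gon: merge 4 vertices and 4 edges, delete both glued faces → V=26, E=41, F=17.
Check: V − E + F = 26 − 41 + 17 = 2.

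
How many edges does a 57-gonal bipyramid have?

A bipyramid over an n-gon has 2n triangular faces and n + 2 vertices: V = 57 + 2 = 59, E = 3·57 = 171, F = 2·57 = 114.

171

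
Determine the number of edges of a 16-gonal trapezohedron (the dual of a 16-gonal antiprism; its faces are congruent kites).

64

The n-trapezohedron (dual of the n-antiprism) has V = 2·16 + 2 = 34, E = 4·16 = 64, F = 2·16 = 32.
Check: V − E + F = 34 − 64 + 32 = 2.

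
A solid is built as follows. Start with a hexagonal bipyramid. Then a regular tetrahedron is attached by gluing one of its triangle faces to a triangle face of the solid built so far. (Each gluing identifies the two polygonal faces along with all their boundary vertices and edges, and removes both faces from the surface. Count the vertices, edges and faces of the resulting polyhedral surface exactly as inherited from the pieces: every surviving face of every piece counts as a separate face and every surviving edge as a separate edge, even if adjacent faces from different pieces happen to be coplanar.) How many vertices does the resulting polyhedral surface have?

9

A hexagonal bipyramid: V=8, E=18, F=12.
Attach a regular tetrahedron (V=4, E=6, F=4) along a 3-gon: merge 3 vertices and 3 edges, delete both glued faces → V=9, E=21, F=14.
Check: V − E + F = 9 − 21 + 14 = 2.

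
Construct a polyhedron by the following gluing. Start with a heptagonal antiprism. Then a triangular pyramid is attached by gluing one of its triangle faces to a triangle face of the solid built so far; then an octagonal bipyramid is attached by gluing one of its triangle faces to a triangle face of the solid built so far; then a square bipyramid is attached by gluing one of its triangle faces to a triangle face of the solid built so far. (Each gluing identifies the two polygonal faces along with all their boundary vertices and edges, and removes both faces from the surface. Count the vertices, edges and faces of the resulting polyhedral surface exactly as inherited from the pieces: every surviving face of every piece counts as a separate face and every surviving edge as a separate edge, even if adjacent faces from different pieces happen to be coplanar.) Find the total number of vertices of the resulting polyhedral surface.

25

A heptagonal antiprism: V=14, E=28, F=16.
Attach a triangular pyramid (V=4, E=6, F=4) along a 3-gon: merge 3 vertices and 3 edges, delete both glued faces → V=15, E=31, F=18.
Attach an octagonal bipyramid (V=10, E=24, F=16) along a 3-gon: merge 3 vertices and 3 edges, delete both glued faces → V=22, E=52, F=32.
Attach a square bipyramid (V=6, E=12, F=8) along a 3-gon: merge 3 vertices and 3 edges, delete both glued faces → V=25, E=61, F=38.
Check: V − E + F = 25 − 61 + 38 = 2.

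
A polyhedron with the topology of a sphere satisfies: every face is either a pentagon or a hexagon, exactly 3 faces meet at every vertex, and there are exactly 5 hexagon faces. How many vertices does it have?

30

Let x be the number of pentagons; then F = 5 + x.
Edge–face incidences: 2E = 6·5 + 5·x = 30 + 5x.
Every vertex has degree 3, so 3V = 2E.
Euler: V − E + F = 2 ⇒ (2E)/3 − E + (5 + x) = 2.
Multiply by 6: 2·(2E) − 3·(2E) + 6·(5 + x) = 12, i.e. 30 + 6x − (30 + 5x) = 12.
Collecting terms: x = 12.
Then 2E = 30 + 5·12 = 90, so E = 45, V = 2E/3 = 30, F = 5 + 12 = 17.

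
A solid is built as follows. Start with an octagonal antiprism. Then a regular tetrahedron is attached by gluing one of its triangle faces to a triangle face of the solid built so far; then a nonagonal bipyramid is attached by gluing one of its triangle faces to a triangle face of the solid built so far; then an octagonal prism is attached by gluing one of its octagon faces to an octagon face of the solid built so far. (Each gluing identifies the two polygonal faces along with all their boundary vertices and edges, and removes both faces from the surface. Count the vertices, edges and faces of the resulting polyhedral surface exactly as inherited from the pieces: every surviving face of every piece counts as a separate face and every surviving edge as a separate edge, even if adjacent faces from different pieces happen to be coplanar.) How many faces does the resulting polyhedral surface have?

44

An octagonal antiprism: V=16, E=32, F=18.
Attach a regular tetrahedron (V=4, E=6, F=4) along a 3-gon: merge 3 vertices and 3 edges, delete both glued faces → V=17, E=35, F=20.
Attach a nonagonal bipyramid (V=11, E=27, F=18) along a 3-gon: merge 3 vertices and 3 edges, delete both glued faces → V=25, E=59, F=36.
Attach an octagonal prism (V=16, E=24, F=10) along an 8-gon: merge 8 vertices and 8 edges, delete both glued faces → V=33, E=75, F=44.
Check: V − E + F = 33 − 75 + 44 = 2.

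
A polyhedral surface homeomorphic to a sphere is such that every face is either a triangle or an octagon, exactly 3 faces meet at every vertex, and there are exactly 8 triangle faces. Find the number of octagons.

6

Let x be the number of octagons; then F = 8 + x.
Edge–face incidences: 2E = 3·8 + 8·x = 24 + 8x.
Every vertex has degree 3, so 3V = 2E.
Euler: V − E + F = 2 ⇒ (2E)/3 − E + (8 + x) = 2.
Multiply by 6: 2·(2E) − 3·(2E) + 6·(8 + x) = 12, i.e. 48 + 6x − (24 + 8x) = 12.
Collecting terms: −2x + 24 = 12, so −2x = −12, so x = 6.
Then 2E = 24 + 8·6 = 72, so E = 36, V = 2E/3 = 24, F = 8 + 6 = 14.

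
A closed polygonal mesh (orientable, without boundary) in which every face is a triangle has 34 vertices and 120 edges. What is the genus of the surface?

4

Every face is a triangle and each edge borders two faces, so 3F = 2·120, giving F = 80.
χ = V − E + F = 34 − 120 + 80 = -6.
For a closed orientable surface χ = 2 − 2g, so g = (2 − (-6))/2 = 4.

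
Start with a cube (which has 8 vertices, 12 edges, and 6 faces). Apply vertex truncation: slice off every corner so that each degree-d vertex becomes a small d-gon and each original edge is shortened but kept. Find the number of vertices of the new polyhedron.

Truncation replaces each original edge-end by a new vertex, so V′ = 2E = 24.
Each original edge survives, and each old vertex of degree d contributes d new edges; summing degrees gives Σd = 2E, so E′ = E + 2E = 3E = 36.
Each original face survives and each original vertex becomes one new face: F′ = F + V = 14.

24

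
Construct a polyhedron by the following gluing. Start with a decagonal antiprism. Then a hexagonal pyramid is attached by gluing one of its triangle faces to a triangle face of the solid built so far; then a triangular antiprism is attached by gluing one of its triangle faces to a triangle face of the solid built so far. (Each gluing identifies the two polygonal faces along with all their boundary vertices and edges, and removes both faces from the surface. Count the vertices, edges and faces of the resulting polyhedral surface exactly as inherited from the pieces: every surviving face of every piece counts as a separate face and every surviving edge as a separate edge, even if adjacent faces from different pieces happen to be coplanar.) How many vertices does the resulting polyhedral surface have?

27

A decagonal antiprism: V=20, E=40, F=22.
Attach a hexagonal pyramid (V=7, E=12, F=7) along a 3-gon: merge 3 vertices and 3 edges, delete both glued faces → V=24, E=49, F=27.
Attach a triangular antiprism (V=6, E=12, F=8) along a 3-gon: merge 3 vertices and 3 edges, delete both glued faces → V=27, E=58, F=33.
Check: V − E + F = 27 − 58 + 33 = 2.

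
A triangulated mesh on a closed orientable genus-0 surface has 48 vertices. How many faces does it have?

92

χ = 2 − 2·0 = 2, and every face is a triangle so 3F = 2E.
V − E + F = 2 with E = 3F/2 gives 48 − (3/2 − 1)·F = 2, so F = 92 and E = 138.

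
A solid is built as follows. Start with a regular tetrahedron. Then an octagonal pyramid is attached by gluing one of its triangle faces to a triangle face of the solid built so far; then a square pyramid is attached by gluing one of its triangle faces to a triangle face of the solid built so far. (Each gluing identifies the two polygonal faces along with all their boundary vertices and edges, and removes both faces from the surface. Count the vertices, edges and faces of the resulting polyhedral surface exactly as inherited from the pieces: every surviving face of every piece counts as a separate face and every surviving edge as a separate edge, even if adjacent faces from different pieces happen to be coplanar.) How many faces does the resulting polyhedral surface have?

14

A regular tetrahedron: V=4, E=6, F=4.
Attach an octagonal pyramid (V=9, E=16, F=9) along a 3-gon: merge 3 vertices and 3 edges, delete both glued faces → V=10, E=19, F=11.
Attach a square pyramid (V=5, E=8, F=5) along a 3-gon: merge 3 vertices and 3 edges, delete both glued faces → V=12, E=24, F=14.
Check: V − E + F = 12 − 24 + 14 = 2.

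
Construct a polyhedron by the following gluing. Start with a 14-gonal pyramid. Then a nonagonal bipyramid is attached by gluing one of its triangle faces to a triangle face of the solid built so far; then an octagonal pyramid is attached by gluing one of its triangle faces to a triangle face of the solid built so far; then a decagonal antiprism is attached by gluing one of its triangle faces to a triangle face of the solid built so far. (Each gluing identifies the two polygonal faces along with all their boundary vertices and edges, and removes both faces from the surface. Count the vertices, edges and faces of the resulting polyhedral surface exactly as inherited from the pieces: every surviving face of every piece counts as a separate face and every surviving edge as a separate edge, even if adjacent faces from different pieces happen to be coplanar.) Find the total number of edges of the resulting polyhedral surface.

A 14-gonal pyramid: V=15, E=28, F=15.
Attach a nonagonal bipyramid (V=11, E=27, F=18) along a 3-gon: merge 3 vertices and 3 edges, delete both glued faces → V=23, E=52, F=31.
Attach an octagonal pyramid (V=9, E=16, F=9) along a 3-gon: merge 3 vertices and 3 edges, delete both glued faces → V=29, E=65, F=38.
Attach a decagonal antiprism (V=20, E=40, F=22) along a 3-gon: merge 3 vertices and 3 edges, delete both glued faces → V=46, E=102, F=58.
Check: V − E + F = 46 − 102 + 58 = 2.

102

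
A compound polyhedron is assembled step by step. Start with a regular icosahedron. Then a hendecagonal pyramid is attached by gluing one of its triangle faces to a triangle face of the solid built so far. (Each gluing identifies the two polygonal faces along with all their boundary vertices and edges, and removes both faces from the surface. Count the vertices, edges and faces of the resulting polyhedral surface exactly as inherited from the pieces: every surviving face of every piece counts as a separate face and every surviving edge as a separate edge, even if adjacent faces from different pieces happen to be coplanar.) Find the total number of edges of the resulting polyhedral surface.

49

A regular icosahedron: V=12, E=30, F=20.
Attach a hendecagonal pyramid (V=12, E=22, F=12) along a 3-gon: merge 3 vertices and 3 edges, delete both glued faces → V=21, E=49, F=30.
Check: V − E + F = 21 − 49 + 30 = 2.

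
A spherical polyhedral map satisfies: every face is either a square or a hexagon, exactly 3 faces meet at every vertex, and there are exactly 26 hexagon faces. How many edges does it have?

Let x be the number of squares; then F = 26 + x.
Edge–face incidences: 2E = 6·26 + 4·x = 156 + 4x.
Every vertex has degree 3, so 3V = 2E.
Euler: V − E + F = 2 ⇒ (2E)/3 − E + (26 + x) = 2.
Multiply by 6: 2·(2E) − 3·(2E) + 6·(26 + x) = 12, i.e. 156 + 6x − (156 + 4x) = 12.
Collecting terms: 2x = 12, so x = 6.
Then 2E = 156 + 4·6 = 180, so E = 90, V = 2E/3 = 60, F = 26 + 6 = 32.

90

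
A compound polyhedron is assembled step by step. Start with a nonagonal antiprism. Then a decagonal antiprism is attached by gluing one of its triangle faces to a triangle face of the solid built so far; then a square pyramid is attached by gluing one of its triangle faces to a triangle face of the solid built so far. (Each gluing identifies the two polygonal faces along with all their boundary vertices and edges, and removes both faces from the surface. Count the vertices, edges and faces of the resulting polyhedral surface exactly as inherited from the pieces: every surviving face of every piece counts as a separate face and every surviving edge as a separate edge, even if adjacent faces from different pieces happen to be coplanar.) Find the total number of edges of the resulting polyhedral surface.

A nonagonal antiprism: V=18, E=36, F=20.
Attach a decagonal antiprism (V=20, E=40, F=22) along a 3-gon: merge 3 vertices and 3 edges, delete both glued faces → V=35, E=73, F=40.
Attach a square pyramid (V=5, E=8, F=5) along a 3-gon: merge 3 vertices and 3 edges, delete both glued faces → V=37, E=78, F=43.
Check: V − E + F = 37 − 78 + 43 = 2.

78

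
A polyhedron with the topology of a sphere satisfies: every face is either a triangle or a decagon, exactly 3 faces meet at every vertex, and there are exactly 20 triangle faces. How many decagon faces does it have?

Let x be the number of decagons; then F = 20 + x.
Edge–face incidences: 2E = 3·20 + 10·x = 60 + 10x.
Every vertex has degree 3, so 3V = 2E.
Euler: V − E + F = 2 ⇒ (2E)/3 − E + (20 + x) = 2.
Multiply by 6: 2·(2E) − 3·(2E) + 6·(20 + x) = 12, i.e. 120 + 6x − (60 + 10x) = 12.
Collecting terms: −4x + 60 = 12, so −4x = −48, so x = 12.
Then 2E = 60 + 10·12 = 180, so E = 90, V = 2E/3 = 60, F = 20 + 12 = 32.

12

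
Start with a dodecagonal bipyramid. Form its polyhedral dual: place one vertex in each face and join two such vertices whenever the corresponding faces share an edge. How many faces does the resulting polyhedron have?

14

The base solid has V = 14, E = 36, F = 24.
The dual swaps V and F and preserves E: V′ = F = 24, E′ = E = 36, F′ = V = 14.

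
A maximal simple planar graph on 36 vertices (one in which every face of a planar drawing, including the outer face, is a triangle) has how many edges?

102

In a plane triangulation 3F = 2E and V − E + F = 2, so E = 3V − 6 = 3·36 − 6 = 102.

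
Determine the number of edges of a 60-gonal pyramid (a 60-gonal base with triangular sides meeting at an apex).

A pyramid on an n-gon base has one n-gon and n triangles: V = 60 + 1 = 61, E = 2·60 = 120, F = 60 + 1 = 61.

120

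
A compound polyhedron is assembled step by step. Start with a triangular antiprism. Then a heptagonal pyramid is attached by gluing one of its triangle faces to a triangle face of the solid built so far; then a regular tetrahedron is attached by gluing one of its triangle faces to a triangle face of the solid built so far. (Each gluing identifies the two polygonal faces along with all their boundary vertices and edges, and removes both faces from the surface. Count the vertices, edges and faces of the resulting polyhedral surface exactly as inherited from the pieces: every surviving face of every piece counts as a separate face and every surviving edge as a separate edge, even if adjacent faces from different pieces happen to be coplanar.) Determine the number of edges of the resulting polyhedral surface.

26

A triangular antiprism: V=6, E=12, F=8.
Attach a heptagonal pyramid (V=8, E=14, F=8) along a 3-gon: merge 3 vertices and 3 edges, delete both glued faces → V=11, E=23, F=14.
Attach a regular tetrahedron (V=4, E=6, F=4) along a 3-gon: merge 3 vertices and 3 edges, delete both glued faces → V=12, E=26, F=16.
Check: V − E + F = 12 − 26 + 16 = 2.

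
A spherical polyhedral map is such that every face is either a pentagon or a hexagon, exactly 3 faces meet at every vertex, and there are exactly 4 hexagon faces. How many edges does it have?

42

Let x be the number of pentagons; then F = 4 + x.
Edge–face incidences: 2E = 6·4 + 5·x = 24 + 5x.
Every vertex has degree 3, so 3V = 2E.
Euler: V − E + F = 2 ⇒ (2E)/3 − E + (4 + x) = 2.
Multiply by 6: 2·(2E) − 3·(2E) + 6·(4 + x) = 12, i.e. 24 + 6x − (24 + 5x) = 12.
Collecting terms: x = 12.
Then 2E = 24 + 5·12 = 84, so E = 42, V = 2E/3 = 28, F = 4 + 12 = 16.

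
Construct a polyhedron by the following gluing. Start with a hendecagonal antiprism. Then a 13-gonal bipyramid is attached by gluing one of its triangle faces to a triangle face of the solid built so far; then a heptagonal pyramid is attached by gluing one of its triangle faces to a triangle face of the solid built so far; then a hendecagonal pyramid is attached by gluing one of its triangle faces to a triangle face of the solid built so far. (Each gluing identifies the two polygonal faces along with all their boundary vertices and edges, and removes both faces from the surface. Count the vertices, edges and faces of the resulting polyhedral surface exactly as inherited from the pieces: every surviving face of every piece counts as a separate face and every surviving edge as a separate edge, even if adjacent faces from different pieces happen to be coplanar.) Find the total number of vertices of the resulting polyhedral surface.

48

A hendecagonal antiprism: V=22, E=44, F=24.
Attach a 13-gonal bipyramid (V=15, E=39, F=26) along a 3-gon: merge 3 vertices and 3 edges, delete both glued faces → V=34, E=80, F=48.
Attach a heptagonal pyramid (V=8, E=14, F=8) along a 3-gon: merge 3 vertices and 3 edges, delete both glued faces → V=39, E=91, F=54.
Attach a hendecagonal pyramid (V=12, E=22, F=12) along a 3-gon: merge 3 vertices and 3 edges, delete both glued faces → V=48, E=110, F=64.
Check: V − E + F = 48 − 110 + 64 = 2.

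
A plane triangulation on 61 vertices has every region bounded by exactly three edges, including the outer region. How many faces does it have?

In a plane triangulation 3F = 2E and V − E + F = 2, so F = 2V − 4 = 2·61 − 4 = 118.

118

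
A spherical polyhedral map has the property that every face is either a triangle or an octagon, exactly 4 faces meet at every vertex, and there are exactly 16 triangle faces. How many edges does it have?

32

Let x be the number of octagons; then F = 16 + x.
Edge–face incidences: 2E = 3·16 + 8·x = 48 + 8x.
Every vertex has degree 4, so 4V = 2E.
Euler: V − E + F = 2 ⇒ (2E)/4 − E + (16 + x) = 2.
Multiply by 8: 2·(2E) − 4·(2E) + 8·(16 + x) = 16, i.e. 128 + 8x − 2·(48 + 8x) = 16.
Collecting terms: −8x + 32 = 16, so −8x = −16, so x = 2.
Then 2E = 48 + 8·2 = 64, so E = 32, V = 2E/4 = 16, F = 16 + 2 = 18.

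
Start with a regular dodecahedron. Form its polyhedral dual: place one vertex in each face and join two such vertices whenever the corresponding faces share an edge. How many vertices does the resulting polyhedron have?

12

The base solid has V = 20, E = 30, F = 12.
The dual swaps V and F and preserves E: V′ = F = 12, E′ = E = 30, F′ = V = 20.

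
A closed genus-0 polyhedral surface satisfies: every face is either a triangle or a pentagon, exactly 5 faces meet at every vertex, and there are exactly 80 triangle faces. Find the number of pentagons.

Let x be the number of pentagons; then F = 80 + x.
Edge–face incidences: 2E = 3·80 + 5·x = 240 + 5x.
Every vertex has degree 5, so 5V = 2E.
Euler: V − E + F = 2 ⇒ (2E)/5 − E + (80 + x) = 2.
Multiply by 10: 2·(2E) − 5·(2E) + 10·(80 + x) = 20, i.e. 800 + 10x − 3·(240 + 5x) = 20.
Collecting terms: −5x + 80 = 20, so −5x = −60, so x = 12.
Then 2E = 240 + 5·12 = 300, so E = 150, V = 2E/5 = 60, F = 80 + 12 = 92.

12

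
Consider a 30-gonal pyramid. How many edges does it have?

A pyramid on an n-gon base has one n-gon and n triangles: V = 30 + 1 = 31, E = 2·30 = 60, F = 30 + 1 = 31.

60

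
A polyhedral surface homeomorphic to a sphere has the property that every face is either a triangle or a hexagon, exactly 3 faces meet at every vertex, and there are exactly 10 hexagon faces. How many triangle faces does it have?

Let x be the number of triangles; then F = 10 + x.
Edge–face incidences: 2E = 6·10 + 3·x = 60 + 3x.
Every vertex has degree 3, so 3V = 2E.
Euler: V − E + F = 2 ⇒ (2E)/3 − E + (10 + x) = 2.
Multiply by 6: 2·(2E) − 3·(2E) + 6·(10 + x) = 12, i.e. 60 + 6x − (60 + 3x) = 12.
Collecting terms: 3x = 12, so x = 4.
Then 2E = 60 + 3·4 = 72, so E = 36, V = 2E/3 = 24, F = 10 + 4 = 14.

4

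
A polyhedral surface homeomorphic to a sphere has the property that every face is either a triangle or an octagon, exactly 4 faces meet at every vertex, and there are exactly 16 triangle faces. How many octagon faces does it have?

2

Let x be the number of octagons; then F = 16 + x.
Edge–face incidences: 2E = 3·16 + 8·x = 48 + 8x.
Every vertex has degree 4, so 4V = 2E.
Euler: V − E + F = 2 ⇒ (2E)/4 − E + (16 + x) = 2.
Multiply by 8: 2·(2E) − 4·(2E) + 8·(16 + x) = 16, i.e. 128 + 8x − 2·(48 + 8x) = 16.
Collecting terms: −8x + 32 = 16, so −8x = −16, so x = 2.
Then 2E = 48 + 8·2 = 64, so E = 32, V = 2E/4 = 16, F = 16 + 2 = 18.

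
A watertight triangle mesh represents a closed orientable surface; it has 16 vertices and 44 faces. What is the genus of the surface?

Every face is a triangle, so 2E = 3·44 = 132, giving E = 66.
χ = V − E + F = 16 − 66 + 44 = -6.
For a closed orientable surface χ = 2 − 2g, so g = (2 − (-6))/2 = 4.

4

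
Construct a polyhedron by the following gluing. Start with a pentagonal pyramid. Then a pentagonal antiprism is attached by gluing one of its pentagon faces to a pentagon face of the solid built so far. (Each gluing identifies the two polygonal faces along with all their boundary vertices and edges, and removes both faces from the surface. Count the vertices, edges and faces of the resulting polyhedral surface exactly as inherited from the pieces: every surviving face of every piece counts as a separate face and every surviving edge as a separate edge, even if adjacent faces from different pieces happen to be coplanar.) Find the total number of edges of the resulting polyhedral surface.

25

A pentagonal pyramid: V=6, E=10, F=6.
Attach a pentagonal antiprism (V=10, E=20, F=12) along a 5-gon: merge 5 vertices and 5 edges, delete both glued faces → V=11, E=25, F=16.
Check: V − E + F = 11 − 25 + 16 = 2.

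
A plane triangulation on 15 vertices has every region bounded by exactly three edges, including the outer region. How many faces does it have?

In a plane triangulation 3F = 2E and V − E + F = 2, so F = 2V − 4 = 2·15 − 4 = 26.

26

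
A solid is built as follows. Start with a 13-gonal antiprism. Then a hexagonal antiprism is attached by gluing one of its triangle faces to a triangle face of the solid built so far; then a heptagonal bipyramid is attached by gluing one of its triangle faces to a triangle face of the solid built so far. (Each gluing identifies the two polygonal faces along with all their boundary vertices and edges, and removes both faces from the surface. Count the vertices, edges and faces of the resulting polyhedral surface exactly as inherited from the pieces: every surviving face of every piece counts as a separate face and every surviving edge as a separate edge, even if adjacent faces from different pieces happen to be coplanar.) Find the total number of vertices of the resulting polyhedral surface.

41

A 13-gonal antiprism: V=26, E=52, F=28.
Attach a hexagonal antiprism (V=12, E=24, F=14) along a 3-gon: merge 3 vertices and 3 edges, delete both glued faces → V=35, E=73, F=40.
Attach a heptagonal bipyramid (V=9, E=21, F=14) along a 3-gon: merge 3 vertices and 3 edges, delete both glued faces → V=41, E=91, F=52.
Check: V − E + F = 41 − 91 + 52 = 2.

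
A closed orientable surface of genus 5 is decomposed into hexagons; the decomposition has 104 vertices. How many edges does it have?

χ = 2 − 2·5 = -8, and every face is a hexagon so 6F = 2E.
V − E + F = -8 with E = 6F/2 gives 104 − (6/2 − 1)·F = -8, so F = 56 and E = 168.

168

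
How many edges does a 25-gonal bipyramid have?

A bipyramid over an n-gon has 2n triangular faces and n + 2 vertices: V = 25 + 2 = 27, E = 3·25 = 75, F = 2·25 = 50.

75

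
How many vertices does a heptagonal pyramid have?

A pyramid on an n-gon base has one n-gon and n triangles: V = 7 + 1 = 8, E = 2·7 = 14, F = 7 + 1 = 8.
Check: V − E + F = 8 − 14 + 8 = 2.

8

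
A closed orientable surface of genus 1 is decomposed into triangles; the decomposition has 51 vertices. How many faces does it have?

102

χ = 2 − 2·1 = 0, and every face is a triangle so 3F = 2E.
V − E + F = 0 with E = 3F/2 gives 51 − (3/2 − 1)·F = 0, so F = 102 and E = 153.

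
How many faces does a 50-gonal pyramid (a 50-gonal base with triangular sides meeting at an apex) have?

A pyramid on an n-gon base has one n-gon and n triangles: V = 50 + 1 = 51, E = 2·50 = 100, F = 50 + 1 = 51.

51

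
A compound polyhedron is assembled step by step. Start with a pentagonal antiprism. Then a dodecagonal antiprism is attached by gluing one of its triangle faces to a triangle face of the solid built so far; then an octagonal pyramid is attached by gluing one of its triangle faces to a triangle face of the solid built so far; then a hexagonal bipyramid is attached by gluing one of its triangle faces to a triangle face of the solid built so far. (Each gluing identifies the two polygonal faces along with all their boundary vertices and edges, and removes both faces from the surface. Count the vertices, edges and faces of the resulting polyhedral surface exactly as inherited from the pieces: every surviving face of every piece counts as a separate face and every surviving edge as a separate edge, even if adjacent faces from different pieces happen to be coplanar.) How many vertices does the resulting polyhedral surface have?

A pentagonal antiprism: V=10, E=20, F=12.
Attach a dodecagonal antiprism (V=24, E=48, F=26) along a 3-gon: merge 3 vertices and 3 edges, delete both glued faces → V=31, E=65, F=36.
Attach an octagonal pyramid (V=9, E=16, F=9) along a 3-gon: merge 3 vertices and 3 edges, delete both glued faces → V=37, E=78, F=43.
Attach a hexagonal bipyramid (V=8, E=18, F=12) along a 3-gon: merge 3 vertices and 3 edges, delete both glued faces → V=42, E=93, F=53.
Check: V − E + F = 42 − 93 + 53 = 2.

42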